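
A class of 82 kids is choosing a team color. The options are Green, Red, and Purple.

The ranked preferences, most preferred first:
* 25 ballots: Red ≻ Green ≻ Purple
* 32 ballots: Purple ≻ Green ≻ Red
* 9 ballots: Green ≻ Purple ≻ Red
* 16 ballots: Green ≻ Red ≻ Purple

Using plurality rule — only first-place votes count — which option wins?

First-place votes: Green 25, Red 25, Purple 32.

Purple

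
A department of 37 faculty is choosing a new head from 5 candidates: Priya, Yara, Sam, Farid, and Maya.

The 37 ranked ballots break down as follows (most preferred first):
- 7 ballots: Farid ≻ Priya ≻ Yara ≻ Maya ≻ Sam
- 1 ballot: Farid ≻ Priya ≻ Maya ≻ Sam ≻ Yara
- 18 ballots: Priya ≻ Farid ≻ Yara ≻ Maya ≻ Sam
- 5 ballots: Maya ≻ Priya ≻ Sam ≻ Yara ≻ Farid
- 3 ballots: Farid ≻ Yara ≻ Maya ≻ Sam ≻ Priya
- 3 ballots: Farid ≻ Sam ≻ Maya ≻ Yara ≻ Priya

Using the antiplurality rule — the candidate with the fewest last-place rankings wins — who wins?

Last-place votes: Priya 6, Yara 1, Sam 25, Farid 5, Maya 0.

Maya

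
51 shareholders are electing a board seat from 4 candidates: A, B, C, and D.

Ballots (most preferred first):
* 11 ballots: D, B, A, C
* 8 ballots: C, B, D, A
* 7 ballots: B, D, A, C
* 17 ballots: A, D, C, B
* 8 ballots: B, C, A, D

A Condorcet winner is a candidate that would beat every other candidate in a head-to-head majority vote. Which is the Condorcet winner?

D

D vs A: 26–25
D vs B: 28–23
D vs C: 35–16
D beats every other candidate.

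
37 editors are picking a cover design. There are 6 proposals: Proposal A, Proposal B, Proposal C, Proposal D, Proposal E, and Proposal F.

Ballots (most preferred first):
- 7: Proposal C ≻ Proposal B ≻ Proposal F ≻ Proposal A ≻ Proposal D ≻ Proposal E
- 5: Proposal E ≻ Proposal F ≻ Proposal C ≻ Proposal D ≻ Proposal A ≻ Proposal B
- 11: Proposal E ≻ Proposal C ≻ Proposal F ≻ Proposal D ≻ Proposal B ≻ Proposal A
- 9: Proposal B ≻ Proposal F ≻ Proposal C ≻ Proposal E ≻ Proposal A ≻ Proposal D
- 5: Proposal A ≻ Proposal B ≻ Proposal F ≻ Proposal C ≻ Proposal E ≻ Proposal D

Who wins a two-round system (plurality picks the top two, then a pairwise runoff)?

Round 1 first-place votes: Proposal A 5, Proposal B 9, Proposal C 7, Proposal D 0, Proposal E 16, Proposal F 0. Proposal E and Proposal B advance.
Runoff: Proposal E is ranked above Proposal B on 16 ballots, Proposal B above Proposal E on 21.

Proposal B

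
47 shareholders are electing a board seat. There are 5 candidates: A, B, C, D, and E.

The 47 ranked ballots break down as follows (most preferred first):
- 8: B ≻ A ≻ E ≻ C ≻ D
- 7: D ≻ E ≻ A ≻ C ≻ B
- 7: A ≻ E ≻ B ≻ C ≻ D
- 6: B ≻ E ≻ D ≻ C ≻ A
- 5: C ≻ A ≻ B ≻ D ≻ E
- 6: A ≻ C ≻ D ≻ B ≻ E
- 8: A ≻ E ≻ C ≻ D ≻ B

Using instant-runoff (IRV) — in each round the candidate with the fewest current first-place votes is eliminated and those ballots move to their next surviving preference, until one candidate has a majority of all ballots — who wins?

Round 1: A 21, B 14, C 5, D 7, E 0. E eliminated.
Round 2: A 21, B 14, C 5, D 7. C eliminated.
Round 3: A 26, B 14, D 7. A has a majority (≥24).

A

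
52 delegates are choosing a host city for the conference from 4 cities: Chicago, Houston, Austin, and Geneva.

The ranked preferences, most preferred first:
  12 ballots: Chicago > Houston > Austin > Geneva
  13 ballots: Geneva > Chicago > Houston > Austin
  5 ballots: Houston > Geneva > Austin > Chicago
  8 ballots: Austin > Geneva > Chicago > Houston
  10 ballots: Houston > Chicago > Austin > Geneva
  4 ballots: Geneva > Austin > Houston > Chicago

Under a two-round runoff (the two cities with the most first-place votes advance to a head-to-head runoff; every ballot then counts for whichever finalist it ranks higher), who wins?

Round 1 first-place votes: Chicago 12, Houston 15, Austin 8, Geneva 17. Geneva and Houston advance.
Runoff: Geneva is ranked above Houston on 25 ballots, Houston above Geneva on 27.

Houston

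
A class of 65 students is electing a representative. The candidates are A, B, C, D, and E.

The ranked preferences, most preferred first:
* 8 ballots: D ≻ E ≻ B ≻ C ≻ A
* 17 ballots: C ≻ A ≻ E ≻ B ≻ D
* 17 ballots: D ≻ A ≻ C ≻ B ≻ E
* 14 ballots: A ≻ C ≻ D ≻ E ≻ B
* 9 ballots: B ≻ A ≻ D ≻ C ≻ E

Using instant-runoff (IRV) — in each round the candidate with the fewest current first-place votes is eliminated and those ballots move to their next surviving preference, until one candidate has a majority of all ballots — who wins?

Round 1: A 14, B 9, C 17, D 25, E 0. E eliminated.
Round 2: A 14, B 9, C 17, D 25. B eliminated.
Round 3: A 23, C 17, D 25. C eliminated.
Round 4: A 40, D 25. A has a majority (≥33).

A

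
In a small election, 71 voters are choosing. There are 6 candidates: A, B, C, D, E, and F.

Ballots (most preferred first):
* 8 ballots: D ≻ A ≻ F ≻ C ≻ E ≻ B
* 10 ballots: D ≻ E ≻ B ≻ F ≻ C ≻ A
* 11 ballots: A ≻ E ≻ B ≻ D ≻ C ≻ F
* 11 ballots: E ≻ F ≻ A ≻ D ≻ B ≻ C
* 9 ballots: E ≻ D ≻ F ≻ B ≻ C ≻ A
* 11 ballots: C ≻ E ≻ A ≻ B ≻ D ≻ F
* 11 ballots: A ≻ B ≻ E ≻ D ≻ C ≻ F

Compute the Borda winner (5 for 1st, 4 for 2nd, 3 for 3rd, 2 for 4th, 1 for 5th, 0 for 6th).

E

A: 8×4 + 10×0 + 11×5 + 11×3 + 9×0 + 11×3 + 11×5 = 208
B: 8×0 + 10×3 + 11×3 + 11×1 + 9×2 + 11×2 + 11×4 = 158
C: 8×2 + 10×1 + 11×1 + 11×0 + 9×1 + 11×5 + 11×1 = 112
D: 8×5 + 10×5 + 11×2 + 11×2 + 9×4 + 11×1 + 11×2 = 203
E: 8×1 + 10×4 + 11×4 + 11×5 + 9×5 + 11×4 + 11×3 = 269
F: 8×3 + 10×2 + 11×0 + 11×4 + 9×3 + 11×0 + 11×0 = 115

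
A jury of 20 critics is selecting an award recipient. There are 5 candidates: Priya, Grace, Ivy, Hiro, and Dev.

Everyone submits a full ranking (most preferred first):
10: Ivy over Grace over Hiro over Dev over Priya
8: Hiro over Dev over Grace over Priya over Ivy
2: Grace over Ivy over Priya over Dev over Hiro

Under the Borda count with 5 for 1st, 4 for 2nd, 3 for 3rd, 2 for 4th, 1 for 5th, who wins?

Priya: 10×1 + 8×2 + 2×3 = 32
Grace: 10×4 + 8×3 + 2×5 = 74
Ivy: 10×5 + 8×1 + 2×4 = 66
Hiro: 10×3 + 8×5 + 2×1 = 72
Dev: 10×2 + 8×4 + 2×2 = 56

Grace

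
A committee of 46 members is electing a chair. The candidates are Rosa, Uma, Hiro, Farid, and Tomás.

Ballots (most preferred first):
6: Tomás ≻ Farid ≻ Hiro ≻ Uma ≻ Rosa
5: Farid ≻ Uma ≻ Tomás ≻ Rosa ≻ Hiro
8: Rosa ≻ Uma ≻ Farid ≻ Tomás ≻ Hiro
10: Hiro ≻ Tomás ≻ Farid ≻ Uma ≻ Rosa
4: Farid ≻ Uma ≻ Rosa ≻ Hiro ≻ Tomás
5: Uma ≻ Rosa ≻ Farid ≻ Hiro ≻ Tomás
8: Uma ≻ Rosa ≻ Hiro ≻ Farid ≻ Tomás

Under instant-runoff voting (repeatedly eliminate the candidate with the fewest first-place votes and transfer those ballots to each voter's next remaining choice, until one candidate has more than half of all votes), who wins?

Round 1: Rosa 8, Uma 13, Hiro 10, Farid 9, Tomás 6. Tomás eliminated.
Round 2: Rosa 8, Uma 13, Hiro 10, Farid 15. Rosa eliminated.
Round 3: Uma 21, Hiro 10, Farid 15. Hiro eliminated.
Round 4: Uma 21, Farid 25. Farid has a majority (≥24).

Farid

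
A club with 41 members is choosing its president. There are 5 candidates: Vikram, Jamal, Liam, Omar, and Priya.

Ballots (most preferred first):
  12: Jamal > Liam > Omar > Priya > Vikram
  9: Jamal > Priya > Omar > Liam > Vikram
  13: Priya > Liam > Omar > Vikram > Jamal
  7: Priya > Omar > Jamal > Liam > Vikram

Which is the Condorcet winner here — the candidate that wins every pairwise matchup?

Jamal vs Vikram: 28–13
Jamal vs Liam: 28–13
Jamal vs Omar: 21–20
Jamal vs Priya: 21–20
Jamal beats every other candidate.

Jamal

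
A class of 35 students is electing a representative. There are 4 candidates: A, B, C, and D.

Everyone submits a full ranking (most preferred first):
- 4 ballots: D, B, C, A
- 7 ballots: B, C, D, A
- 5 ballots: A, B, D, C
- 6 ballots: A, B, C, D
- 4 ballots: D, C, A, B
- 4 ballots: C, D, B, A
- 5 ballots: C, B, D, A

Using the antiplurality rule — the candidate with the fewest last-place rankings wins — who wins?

Last-place votes: A 20, B 4, C 5, D 6.

B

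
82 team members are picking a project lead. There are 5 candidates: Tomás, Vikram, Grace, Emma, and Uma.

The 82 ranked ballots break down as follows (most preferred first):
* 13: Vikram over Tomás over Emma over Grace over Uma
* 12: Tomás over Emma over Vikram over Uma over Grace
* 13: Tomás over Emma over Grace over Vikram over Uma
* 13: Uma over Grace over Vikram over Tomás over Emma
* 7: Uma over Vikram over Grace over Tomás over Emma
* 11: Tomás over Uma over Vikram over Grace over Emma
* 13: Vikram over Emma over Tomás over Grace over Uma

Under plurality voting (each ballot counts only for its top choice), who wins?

First-place votes: Tomás 36, Vikram 26, Grace 0, Emma 0, Uma 20.

Tomás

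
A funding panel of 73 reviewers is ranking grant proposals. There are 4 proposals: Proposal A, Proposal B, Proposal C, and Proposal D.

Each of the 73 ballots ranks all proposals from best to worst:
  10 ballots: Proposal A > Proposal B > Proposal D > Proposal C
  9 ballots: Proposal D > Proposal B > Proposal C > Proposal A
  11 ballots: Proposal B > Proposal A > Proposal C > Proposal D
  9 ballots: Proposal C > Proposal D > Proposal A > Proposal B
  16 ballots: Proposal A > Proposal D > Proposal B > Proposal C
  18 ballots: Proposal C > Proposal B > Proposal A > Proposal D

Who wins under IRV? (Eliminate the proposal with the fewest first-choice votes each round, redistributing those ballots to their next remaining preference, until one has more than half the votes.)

Proposal A

Round 1: Proposal A 26, Proposal B 11, Proposal C 27, Proposal D 9. Proposal D eliminated.
Round 2: Proposal A 26, Proposal B 20, Proposal C 27. Proposal B eliminated.
Round 3: Proposal A 37, Proposal C 36. Proposal A has a majority (≥37).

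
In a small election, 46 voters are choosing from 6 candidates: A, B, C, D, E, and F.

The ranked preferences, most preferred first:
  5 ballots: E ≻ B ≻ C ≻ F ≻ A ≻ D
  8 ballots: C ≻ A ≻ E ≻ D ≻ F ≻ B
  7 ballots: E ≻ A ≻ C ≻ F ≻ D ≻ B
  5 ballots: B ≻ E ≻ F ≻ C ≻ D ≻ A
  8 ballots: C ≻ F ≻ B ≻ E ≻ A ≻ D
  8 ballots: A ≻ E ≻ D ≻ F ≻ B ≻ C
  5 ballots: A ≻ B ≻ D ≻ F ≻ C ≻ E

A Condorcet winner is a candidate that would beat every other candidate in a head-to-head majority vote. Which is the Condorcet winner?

E

E vs A: 25–21
E vs B: 28–18
E vs C: 25–21
E vs D: 41–5
E vs F: 33–13
E beats every other candidate.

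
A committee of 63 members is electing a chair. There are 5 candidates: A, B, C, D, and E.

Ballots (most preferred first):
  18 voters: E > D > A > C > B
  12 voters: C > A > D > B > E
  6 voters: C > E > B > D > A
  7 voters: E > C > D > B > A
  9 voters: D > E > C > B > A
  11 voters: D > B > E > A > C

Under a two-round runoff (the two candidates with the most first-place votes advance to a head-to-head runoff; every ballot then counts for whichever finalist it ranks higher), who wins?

D

Round 1 first-place votes: A 0, B 0, C 18, D 20, E 25. E and D advance.
Runoff: E is ranked above D on 31 ballots, D above E on 32.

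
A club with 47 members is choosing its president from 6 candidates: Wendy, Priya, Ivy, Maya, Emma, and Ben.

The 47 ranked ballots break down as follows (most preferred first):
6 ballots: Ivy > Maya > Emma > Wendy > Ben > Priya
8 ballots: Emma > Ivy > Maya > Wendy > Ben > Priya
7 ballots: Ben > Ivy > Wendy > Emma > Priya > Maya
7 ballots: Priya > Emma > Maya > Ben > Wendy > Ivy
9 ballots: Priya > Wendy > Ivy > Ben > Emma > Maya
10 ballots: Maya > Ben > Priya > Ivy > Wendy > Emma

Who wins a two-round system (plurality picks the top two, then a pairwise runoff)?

Maya

Round 1 first-place votes: Wendy 0, Priya 16, Ivy 6, Maya 10, Emma 8, Ben 7. Priya and Maya advance.
Runoff: Priya is ranked above Maya on 23 ballots, Maya above Priya on 24.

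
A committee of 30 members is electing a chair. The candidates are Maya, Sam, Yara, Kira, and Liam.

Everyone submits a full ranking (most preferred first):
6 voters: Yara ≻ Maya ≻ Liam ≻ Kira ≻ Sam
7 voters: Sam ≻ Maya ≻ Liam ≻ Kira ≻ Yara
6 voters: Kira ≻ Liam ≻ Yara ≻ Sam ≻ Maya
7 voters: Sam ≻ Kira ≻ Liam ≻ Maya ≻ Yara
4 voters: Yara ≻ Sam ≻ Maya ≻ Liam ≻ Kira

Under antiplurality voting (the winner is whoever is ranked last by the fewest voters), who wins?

Liam

Last-place votes: Maya 6, Sam 6, Yara 14, Kira 4, Liam 0.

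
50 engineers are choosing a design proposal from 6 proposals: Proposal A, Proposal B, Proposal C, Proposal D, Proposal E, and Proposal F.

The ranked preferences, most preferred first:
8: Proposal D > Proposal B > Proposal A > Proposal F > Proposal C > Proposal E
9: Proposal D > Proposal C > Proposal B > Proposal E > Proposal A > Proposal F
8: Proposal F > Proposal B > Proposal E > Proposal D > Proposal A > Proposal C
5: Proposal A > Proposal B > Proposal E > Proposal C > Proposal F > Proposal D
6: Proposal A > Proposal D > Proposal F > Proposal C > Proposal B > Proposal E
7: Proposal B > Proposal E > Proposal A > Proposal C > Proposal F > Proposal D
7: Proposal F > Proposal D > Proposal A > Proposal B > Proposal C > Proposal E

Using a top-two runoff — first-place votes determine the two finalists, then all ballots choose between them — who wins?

Proposal F

Round 1 first-place votes: Proposal A 11, Proposal B 7, Proposal C 0, Proposal D 17, Proposal E 0, Proposal F 15. Proposal D and Proposal F advance.
Runoff: Proposal D is ranked above Proposal F on 23 ballots, Proposal F above Proposal D on 27.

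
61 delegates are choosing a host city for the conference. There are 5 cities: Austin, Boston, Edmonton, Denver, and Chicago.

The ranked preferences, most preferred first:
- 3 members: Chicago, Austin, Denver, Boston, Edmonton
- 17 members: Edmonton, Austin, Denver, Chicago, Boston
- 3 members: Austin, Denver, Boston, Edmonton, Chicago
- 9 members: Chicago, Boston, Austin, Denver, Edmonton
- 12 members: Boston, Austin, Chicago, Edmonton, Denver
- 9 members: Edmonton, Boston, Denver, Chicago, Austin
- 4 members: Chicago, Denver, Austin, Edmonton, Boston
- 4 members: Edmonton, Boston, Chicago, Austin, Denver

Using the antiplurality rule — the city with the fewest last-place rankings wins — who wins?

Last-place votes: Austin 9, Boston 21, Edmonton 12, Denver 16, Chicago 3.

Chicago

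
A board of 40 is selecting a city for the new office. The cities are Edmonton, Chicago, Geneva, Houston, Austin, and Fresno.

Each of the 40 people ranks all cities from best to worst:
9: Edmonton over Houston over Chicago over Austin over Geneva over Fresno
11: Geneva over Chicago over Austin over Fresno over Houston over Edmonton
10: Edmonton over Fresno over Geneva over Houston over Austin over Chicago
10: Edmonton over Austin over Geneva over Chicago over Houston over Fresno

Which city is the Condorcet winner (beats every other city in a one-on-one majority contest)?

Edmonton

Edmonton vs Chicago: 29–11
Edmonton vs Geneva: 29–11
Edmonton vs Houston: 29–11
Edmonton vs Austin: 29–11
Edmonton vs Fresno: 29–11
Edmonton beats every other city.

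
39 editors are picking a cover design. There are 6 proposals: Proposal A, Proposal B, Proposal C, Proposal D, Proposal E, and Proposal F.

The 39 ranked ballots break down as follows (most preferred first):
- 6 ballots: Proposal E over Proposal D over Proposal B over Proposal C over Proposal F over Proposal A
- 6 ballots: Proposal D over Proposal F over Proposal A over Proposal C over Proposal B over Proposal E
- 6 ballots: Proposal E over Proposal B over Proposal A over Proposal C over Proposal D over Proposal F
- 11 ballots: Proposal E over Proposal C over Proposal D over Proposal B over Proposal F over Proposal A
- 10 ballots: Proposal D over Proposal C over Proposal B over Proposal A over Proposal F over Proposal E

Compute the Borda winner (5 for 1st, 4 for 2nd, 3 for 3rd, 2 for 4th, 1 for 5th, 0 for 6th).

Proposal A: 6×0 + 6×3 + 6×3 + 11×0 + 10×2 = 56
Proposal B: 6×3 + 6×1 + 6×4 + 11×2 + 10×3 = 100
Proposal C: 6×2 + 6×2 + 6×2 + 11×4 + 10×4 = 120
Proposal D: 6×4 + 6×5 + 6×1 + 11×3 + 10×5 = 143
Proposal E: 6×5 + 6×0 + 6×5 + 11×5 + 10×0 = 115
Proposal F: 6×1 + 6×4 + 6×0 + 11×1 + 10×1 = 51

Proposal D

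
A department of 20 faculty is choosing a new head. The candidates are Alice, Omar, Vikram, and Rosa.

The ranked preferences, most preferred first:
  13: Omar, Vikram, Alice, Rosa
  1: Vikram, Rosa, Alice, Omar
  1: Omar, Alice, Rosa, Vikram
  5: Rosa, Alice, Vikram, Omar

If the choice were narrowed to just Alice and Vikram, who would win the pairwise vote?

Alice is ranked above Vikram on 6 ballots; Vikram above Alice on 14.

Vikram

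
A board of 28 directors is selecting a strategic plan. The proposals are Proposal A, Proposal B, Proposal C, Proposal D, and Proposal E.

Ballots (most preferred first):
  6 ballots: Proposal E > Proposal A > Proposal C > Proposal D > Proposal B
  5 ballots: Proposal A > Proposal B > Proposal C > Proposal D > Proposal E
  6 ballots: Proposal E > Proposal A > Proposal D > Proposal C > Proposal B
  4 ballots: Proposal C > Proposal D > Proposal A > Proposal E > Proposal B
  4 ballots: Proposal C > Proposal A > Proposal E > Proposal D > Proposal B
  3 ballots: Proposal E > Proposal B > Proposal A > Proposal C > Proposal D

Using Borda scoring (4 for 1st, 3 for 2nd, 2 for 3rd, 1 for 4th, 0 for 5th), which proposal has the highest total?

Proposal A: 6×3 + 5×4 + 6×3 + 4×2 + 4×3 + 3×2 = 82
Proposal B: 6×0 + 5×3 + 6×0 + 4×0 + 4×0 + 3×3 = 24
Proposal C: 6×2 + 5×2 + 6×1 + 4×4 + 4×4 + 3×1 = 63
Proposal D: 6×1 + 5×1 + 6×2 + 4×3 + 4×1 + 3×0 = 39
Proposal E: 6×4 + 5×0 + 6×4 + 4×1 + 4×2 + 3×4 = 72

Proposal A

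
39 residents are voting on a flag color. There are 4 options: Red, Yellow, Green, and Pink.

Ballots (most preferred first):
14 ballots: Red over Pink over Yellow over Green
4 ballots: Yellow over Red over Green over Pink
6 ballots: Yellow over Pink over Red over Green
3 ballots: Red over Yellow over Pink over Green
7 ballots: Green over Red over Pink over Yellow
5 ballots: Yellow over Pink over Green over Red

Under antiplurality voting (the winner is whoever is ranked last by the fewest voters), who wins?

Last-place votes: Red 5, Yellow 7, Green 23, Pink 4.

Pink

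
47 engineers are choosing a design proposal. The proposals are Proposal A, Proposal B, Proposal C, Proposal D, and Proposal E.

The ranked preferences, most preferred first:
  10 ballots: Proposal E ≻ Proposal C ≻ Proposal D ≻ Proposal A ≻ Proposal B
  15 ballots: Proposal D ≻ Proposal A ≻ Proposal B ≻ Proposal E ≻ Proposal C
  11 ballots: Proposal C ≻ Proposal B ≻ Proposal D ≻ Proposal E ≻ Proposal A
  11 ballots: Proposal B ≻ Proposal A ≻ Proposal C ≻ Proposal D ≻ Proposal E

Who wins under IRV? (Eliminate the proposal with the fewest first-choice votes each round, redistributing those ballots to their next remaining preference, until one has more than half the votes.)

Proposal C

Round 1: Proposal A 0, Proposal B 11, Proposal C 11, Proposal D 15, Proposal E 10. Proposal A eliminated.
Round 2: Proposal B 11, Proposal C 11, Proposal D 15, Proposal E 10. Proposal E eliminated.
Round 3: Proposal B 11, Proposal C 21, Proposal D 15. Proposal B eliminated.
Round 4: Proposal C 32, Proposal D 15. Proposal C has a majority (≥24).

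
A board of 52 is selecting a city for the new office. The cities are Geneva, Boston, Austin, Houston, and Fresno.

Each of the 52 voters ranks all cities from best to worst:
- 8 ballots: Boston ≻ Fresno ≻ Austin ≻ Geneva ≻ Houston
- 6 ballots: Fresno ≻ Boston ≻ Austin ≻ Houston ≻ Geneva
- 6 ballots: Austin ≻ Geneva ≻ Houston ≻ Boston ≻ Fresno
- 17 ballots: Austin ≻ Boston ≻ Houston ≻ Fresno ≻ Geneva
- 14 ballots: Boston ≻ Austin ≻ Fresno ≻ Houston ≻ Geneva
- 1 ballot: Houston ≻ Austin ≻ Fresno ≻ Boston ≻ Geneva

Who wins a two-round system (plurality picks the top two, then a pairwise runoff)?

Round 1 first-place votes: Geneva 0, Boston 22, Austin 23, Houston 1, Fresno 6. Austin and Boston advance.
Runoff: Austin is ranked above Boston on 24 ballots, Boston above Austin on 28.

Boston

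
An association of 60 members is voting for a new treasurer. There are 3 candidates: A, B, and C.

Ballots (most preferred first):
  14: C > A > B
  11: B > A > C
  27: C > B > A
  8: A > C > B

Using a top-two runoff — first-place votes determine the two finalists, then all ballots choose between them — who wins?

Round 1 first-place votes: A 8, B 11, C 41. C and B advance.
Runoff: C is ranked above B on 49 ballots, B above C on 11.

C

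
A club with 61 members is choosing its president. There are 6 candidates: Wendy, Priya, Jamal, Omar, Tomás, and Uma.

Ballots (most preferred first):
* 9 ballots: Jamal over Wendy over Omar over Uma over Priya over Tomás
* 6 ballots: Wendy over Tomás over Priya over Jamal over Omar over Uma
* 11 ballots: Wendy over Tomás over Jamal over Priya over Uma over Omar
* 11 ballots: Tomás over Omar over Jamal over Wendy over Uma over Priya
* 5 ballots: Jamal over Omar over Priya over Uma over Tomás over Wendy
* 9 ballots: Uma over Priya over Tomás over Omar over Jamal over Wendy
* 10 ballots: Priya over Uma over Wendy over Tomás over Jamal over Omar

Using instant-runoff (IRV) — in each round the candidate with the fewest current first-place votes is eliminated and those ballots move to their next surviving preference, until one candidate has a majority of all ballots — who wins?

Round 1: Wendy 17, Priya 10, Jamal 14, Omar 0, Tomás 11, Uma 9. Omar eliminated.
Round 2: Wendy 17, Priya 10, Jamal 14, Tomás 11, Uma 9. Uma eliminated.
Round 3: Wendy 17, Priya 19, Jamal 14, Tomás 11. Tomás eliminated.
Round 4: Wendy 17, Priya 19, Jamal 25. Wendy eliminated.
Round 5: Priya 25, Jamal 36. Jamal has a majority (≥31).

Jamal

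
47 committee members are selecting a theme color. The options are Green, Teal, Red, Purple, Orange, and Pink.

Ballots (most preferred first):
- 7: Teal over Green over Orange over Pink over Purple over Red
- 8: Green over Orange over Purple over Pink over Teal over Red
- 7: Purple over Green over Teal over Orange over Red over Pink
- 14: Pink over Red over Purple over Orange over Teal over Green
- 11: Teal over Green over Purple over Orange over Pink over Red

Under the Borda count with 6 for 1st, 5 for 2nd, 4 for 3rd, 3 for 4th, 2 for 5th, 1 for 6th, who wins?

Purple

Green: 7×5 + 8×6 + 7×5 + 14×1 + 11×5 = 187
Teal: 7×6 + 8×2 + 7×4 + 14×2 + 11×6 = 180
Red: 7×1 + 8×1 + 7×2 + 14×5 + 11×1 = 110
Purple: 7×2 + 8×4 + 7×6 + 14×4 + 11×4 = 188
Orange: 7×4 + 8×5 + 7×3 + 14×3 + 11×3 = 164
Pink: 7×3 + 8×3 + 7×1 + 14×6 + 11×2 = 158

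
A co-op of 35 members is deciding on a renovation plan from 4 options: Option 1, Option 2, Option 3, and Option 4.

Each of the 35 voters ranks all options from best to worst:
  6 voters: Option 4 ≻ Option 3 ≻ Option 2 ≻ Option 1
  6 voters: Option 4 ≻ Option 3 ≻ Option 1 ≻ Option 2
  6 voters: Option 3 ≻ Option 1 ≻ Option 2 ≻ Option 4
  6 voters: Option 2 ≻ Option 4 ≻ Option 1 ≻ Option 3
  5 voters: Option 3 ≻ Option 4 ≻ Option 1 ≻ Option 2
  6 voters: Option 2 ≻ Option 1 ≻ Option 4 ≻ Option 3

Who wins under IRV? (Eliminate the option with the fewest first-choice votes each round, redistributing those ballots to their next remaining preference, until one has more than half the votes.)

Round 1: Option 1 0, Option 2 12, Option 3 11, Option 4 12. Option 1 eliminated.
Round 2: Option 2 12, Option 3 11, Option 4 12. Option 3 eliminated.
Round 3: Option 2 18, Option 4 17. Option 2 has a majority (≥18).

Option 2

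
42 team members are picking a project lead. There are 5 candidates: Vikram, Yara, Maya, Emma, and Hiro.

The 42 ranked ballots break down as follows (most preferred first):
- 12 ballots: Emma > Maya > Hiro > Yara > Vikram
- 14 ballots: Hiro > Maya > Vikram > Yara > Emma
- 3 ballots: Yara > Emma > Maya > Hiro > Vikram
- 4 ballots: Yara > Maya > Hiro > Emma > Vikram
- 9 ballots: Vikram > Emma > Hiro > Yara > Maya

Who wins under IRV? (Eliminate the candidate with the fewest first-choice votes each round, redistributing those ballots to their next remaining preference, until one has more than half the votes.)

Emma

Round 1: Vikram 9, Yara 7, Maya 0, Emma 12, Hiro 14. Maya eliminated.
Round 2: Vikram 9, Yara 7, Emma 12, Hiro 14. Yara eliminated.
Round 3: Vikram 9, Emma 15, Hiro 18. Vikram eliminated.
Round 4: Emma 24, Hiro 18. Emma has a majority (≥22).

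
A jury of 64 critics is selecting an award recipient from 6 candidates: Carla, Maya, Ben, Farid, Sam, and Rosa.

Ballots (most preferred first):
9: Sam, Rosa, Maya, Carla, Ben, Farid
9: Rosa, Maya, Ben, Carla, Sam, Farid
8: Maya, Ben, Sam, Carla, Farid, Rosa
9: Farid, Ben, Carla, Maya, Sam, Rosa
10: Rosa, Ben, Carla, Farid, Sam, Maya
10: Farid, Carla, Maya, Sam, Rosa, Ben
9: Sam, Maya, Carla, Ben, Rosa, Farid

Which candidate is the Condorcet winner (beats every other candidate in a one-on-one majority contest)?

Maya

Maya vs Carla: 35–29
Maya vs Ben: 45–19
Maya vs Farid: 35–29
Maya vs Sam: 36–28
Maya vs Rosa: 36–28
Maya beats every other candidate.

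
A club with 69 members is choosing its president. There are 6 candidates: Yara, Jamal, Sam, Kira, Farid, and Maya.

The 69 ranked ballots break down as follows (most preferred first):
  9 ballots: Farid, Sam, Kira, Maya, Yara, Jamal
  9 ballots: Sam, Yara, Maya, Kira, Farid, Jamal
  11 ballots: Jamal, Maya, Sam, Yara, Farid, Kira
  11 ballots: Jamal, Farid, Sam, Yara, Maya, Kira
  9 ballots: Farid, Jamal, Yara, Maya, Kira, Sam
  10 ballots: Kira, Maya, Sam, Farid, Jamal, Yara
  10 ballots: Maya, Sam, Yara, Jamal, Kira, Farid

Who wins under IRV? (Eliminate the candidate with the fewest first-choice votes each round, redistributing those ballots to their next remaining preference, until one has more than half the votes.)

Round 1: Yara 0, Jamal 22, Sam 9, Kira 10, Farid 18, Maya 10. Yara eliminated.
Round 2: Jamal 22, Sam 9, Kira 10, Farid 18, Maya 10. Sam eliminated.
Round 3: Jamal 22, Kira 10, Farid 18, Maya 19. Kira eliminated.
Round 4: Jamal 22, Farid 18, Maya 29. Farid eliminated.
Round 5: Jamal 31, Maya 38. Maya has a majority (≥35).

Maya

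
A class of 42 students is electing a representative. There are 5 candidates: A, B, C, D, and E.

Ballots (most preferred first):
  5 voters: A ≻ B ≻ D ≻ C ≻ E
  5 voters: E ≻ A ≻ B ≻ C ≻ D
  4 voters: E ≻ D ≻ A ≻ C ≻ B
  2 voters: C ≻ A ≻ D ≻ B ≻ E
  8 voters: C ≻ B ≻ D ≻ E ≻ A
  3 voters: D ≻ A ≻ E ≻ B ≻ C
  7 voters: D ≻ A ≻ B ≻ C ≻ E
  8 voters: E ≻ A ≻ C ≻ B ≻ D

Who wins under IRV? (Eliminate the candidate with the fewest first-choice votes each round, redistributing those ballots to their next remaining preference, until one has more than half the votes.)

Round 1: A 5, B 0, C 10, D 10, E 17. B eliminated.
Round 2: A 5, C 10, D 10, E 17. A eliminated.
Round 3: C 10, D 15, E 17. C eliminated.
Round 4: D 25, E 17. D has a majority (≥22).

D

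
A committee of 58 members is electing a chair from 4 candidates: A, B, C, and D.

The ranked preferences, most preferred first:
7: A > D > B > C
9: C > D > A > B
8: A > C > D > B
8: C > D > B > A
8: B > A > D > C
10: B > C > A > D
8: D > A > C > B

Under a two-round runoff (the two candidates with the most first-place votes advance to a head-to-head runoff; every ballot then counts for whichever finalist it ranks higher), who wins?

Round 1 first-place votes: A 15, B 18, C 17, D 8. B and C advance.
Runoff: B is ranked above C on 25 ballots, C above B on 33.

C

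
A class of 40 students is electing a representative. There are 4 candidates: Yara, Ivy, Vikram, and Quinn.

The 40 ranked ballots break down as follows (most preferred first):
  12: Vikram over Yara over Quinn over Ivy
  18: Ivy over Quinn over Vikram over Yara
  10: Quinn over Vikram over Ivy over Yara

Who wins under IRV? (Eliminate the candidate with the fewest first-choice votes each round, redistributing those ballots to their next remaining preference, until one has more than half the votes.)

Round 1: Yara 0, Ivy 18, Vikram 12, Quinn 10. Yara eliminated.
Round 2: Ivy 18, Vikram 12, Quinn 10. Quinn eliminated.
Round 3: Ivy 18, Vikram 22. Vikram has a majority (≥21).

Vikram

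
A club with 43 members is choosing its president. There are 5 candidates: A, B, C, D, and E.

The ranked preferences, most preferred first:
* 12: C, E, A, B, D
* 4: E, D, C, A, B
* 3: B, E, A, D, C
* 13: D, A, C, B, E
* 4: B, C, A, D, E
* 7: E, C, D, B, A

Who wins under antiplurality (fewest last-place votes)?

C

Last-place votes: A 7, B 4, C 3, D 12, E 17.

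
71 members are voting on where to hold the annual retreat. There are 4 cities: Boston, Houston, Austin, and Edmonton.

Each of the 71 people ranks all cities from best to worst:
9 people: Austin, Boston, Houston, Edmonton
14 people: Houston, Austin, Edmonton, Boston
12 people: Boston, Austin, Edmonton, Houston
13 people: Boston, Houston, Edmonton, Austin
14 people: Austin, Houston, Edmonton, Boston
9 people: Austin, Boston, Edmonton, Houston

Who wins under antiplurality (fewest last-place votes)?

Edmonton

Last-place votes: Boston 28, Houston 21, Austin 13, Edmonton 9.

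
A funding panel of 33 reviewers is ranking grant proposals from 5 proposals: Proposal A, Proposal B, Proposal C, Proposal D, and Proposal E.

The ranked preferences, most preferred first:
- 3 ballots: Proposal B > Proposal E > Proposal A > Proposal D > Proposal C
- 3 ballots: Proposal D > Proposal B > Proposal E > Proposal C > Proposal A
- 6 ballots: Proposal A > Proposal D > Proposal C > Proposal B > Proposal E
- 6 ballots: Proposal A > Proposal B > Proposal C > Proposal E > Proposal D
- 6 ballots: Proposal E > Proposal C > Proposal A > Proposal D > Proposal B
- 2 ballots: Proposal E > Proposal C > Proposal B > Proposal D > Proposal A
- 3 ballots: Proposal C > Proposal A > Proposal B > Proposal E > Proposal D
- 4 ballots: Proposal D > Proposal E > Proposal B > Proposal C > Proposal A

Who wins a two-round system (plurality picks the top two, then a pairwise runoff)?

Proposal E

Round 1 first-place votes: Proposal A 12, Proposal B 3, Proposal C 3, Proposal D 7, Proposal E 8. Proposal A and Proposal E advance.
Runoff: Proposal A is ranked above Proposal E on 15 ballots, Proposal E above Proposal A on 18.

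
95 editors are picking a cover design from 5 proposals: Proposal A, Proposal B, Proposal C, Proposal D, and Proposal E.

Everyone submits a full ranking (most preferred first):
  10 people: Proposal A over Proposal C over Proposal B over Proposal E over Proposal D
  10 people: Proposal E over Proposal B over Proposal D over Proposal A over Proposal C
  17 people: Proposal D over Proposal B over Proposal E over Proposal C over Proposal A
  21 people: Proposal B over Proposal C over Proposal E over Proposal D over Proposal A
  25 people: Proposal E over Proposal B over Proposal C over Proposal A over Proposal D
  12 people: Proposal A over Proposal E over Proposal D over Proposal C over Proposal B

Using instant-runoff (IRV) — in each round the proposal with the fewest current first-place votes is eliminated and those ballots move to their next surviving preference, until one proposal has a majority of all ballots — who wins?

Round 1: Proposal A 22, Proposal B 21, Proposal C 0, Proposal D 17, Proposal E 35. Proposal C eliminated.
Round 2: Proposal A 22, Proposal B 21, Proposal D 17, Proposal E 35. Proposal D eliminated.
Round 3: Proposal A 22, Proposal B 38, Proposal E 35. Proposal A eliminated.
Round 4: Proposal B 48, Proposal E 47. Proposal B has a majority (≥48).

Proposal B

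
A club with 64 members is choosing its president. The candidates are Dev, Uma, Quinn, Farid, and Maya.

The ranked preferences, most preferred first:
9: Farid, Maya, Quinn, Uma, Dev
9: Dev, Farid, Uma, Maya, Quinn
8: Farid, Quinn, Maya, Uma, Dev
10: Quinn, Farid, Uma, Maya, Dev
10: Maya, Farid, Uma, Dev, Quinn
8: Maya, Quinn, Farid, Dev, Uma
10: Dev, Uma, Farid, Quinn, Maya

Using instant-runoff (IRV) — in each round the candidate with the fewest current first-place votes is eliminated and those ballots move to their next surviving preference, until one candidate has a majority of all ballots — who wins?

Round 1: Dev 19, Uma 0, Quinn 10, Farid 17, Maya 18. Uma eliminated.
Round 2: Dev 19, Quinn 10, Farid 17, Maya 18. Quinn eliminated.
Round 3: Dev 19, Farid 27, Maya 18. Maya eliminated.
Round 4: Dev 19, Farid 45. Farid has a majority (≥33).

Farid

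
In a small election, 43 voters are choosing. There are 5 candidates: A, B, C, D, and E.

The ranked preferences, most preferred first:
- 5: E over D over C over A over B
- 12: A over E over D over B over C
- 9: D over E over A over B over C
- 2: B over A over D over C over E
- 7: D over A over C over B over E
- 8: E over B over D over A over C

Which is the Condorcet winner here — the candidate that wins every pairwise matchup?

E vs A: 22–21
E vs B: 34–9
E vs C: 34–9
E vs D: 25–18
E beats every other candidate.

E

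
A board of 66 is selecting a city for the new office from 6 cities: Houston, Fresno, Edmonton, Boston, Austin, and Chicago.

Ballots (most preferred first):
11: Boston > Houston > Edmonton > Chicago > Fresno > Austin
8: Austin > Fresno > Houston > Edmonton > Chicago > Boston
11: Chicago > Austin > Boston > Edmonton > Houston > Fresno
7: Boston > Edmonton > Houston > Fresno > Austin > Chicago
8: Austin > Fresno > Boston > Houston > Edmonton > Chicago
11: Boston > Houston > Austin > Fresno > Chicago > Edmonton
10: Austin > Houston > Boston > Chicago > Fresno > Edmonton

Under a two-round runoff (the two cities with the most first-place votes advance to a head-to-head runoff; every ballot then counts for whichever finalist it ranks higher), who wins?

Austin

Round 1 first-place votes: Houston 0, Fresno 0, Edmonton 0, Boston 29, Austin 26, Chicago 11. Boston and Austin advance.
Runoff: Boston is ranked above Austin on 29 ballots, Austin above Boston on 37.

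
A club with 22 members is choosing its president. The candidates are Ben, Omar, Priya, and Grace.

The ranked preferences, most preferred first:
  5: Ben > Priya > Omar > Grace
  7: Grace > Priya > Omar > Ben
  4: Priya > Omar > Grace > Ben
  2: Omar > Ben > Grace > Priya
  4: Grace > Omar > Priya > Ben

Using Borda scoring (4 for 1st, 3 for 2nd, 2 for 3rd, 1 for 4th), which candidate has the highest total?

Ben: 5×4 + 7×1 + 4×1 + 2×3 + 4×1 = 41
Omar: 5×2 + 7×2 + 4×3 + 2×4 + 4×3 = 56
Priya: 5×3 + 7×3 + 4×4 + 2×1 + 4×2 = 62
Grace: 5×1 + 7×4 + 4×2 + 2×2 + 4×4 = 61

Priya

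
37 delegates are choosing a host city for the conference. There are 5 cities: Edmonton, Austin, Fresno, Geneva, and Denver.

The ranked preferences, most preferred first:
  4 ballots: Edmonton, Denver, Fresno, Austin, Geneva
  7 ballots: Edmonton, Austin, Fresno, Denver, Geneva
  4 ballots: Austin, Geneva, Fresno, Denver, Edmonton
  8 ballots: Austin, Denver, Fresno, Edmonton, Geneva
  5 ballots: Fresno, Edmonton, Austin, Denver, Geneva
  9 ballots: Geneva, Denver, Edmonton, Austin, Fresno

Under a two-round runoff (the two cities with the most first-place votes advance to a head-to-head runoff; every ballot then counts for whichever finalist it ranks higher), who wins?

Round 1 first-place votes: Edmonton 11, Austin 12, Fresno 5, Geneva 9, Denver 0. Austin and Edmonton advance.
Runoff: Austin is ranked above Edmonton on 12 ballots, Edmonton above Austin on 25.

Edmonton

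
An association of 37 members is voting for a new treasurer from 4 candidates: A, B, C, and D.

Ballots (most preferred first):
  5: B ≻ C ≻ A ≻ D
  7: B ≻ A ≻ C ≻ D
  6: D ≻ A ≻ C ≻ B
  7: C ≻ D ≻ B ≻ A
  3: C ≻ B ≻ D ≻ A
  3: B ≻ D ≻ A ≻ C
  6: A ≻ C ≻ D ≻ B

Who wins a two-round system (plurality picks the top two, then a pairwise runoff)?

C

Round 1 first-place votes: A 6, B 15, C 10, D 6. B and C advance.
Runoff: B is ranked above C on 15 ballots, C above B on 22.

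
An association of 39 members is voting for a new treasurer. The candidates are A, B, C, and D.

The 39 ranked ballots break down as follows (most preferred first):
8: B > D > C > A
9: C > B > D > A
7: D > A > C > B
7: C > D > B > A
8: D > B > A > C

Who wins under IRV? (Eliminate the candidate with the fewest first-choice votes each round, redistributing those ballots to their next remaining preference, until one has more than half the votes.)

Round 1: A 0, B 8, C 16, D 15. A eliminated.
Round 2: B 8, C 16, D 15. B eliminated.
Round 3: C 16, D 23. D has a majority (≥20).

D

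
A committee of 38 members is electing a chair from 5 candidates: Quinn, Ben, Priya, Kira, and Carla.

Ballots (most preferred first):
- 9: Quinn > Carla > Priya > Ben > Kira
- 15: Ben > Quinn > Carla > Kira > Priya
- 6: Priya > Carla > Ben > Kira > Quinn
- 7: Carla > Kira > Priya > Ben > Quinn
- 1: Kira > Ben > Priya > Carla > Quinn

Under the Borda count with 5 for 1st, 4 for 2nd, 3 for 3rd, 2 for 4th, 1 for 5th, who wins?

Quinn: 9×5 + 15×4 + 6×1 + 7×1 + 1×1 = 119
Ben: 9×2 + 15×5 + 6×3 + 7×2 + 1×4 = 129
Priya: 9×3 + 15×1 + 6×5 + 7×3 + 1×3 = 96
Kira: 9×1 + 15×2 + 6×2 + 7×4 + 1×5 = 84
Carla: 9×4 + 15×3 + 6×4 + 7×5 + 1×2 = 142

Carla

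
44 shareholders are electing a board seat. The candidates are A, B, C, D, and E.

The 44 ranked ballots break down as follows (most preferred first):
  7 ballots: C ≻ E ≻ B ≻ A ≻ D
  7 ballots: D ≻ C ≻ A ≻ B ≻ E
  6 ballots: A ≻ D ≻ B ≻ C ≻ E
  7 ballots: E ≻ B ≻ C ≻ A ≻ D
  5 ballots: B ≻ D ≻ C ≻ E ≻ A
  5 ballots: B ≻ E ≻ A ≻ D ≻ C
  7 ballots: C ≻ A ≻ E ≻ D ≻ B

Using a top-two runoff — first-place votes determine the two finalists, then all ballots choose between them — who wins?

B

Round 1 first-place votes: A 6, B 10, C 14, D 7, E 7. C and B advance.
Runoff: C is ranked above B on 21 ballots, B above C on 23.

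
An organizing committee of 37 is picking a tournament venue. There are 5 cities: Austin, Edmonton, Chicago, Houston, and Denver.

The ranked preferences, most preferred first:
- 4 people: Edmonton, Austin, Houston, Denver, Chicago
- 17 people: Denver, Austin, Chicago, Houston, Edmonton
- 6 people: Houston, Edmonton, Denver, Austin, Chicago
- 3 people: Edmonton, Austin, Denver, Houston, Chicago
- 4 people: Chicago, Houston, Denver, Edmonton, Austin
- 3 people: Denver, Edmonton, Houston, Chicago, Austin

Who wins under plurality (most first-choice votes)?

Denver

First-place votes: Austin 0, Edmonton 7, Chicago 4, Houston 6, Denver 20.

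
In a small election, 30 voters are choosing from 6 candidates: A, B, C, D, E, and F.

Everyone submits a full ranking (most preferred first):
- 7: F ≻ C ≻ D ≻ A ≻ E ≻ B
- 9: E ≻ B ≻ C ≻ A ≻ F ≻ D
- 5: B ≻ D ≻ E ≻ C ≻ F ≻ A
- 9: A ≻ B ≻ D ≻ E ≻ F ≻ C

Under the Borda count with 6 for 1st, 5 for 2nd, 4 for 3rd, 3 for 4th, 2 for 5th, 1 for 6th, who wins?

A: 7×3 + 9×3 + 5×1 + 9×6 = 107
B: 7×1 + 9×5 + 5×6 + 9×5 = 127
C: 7×5 + 9×4 + 5×3 + 9×1 = 95
D: 7×4 + 9×1 + 5×5 + 9×4 = 98
E: 7×2 + 9×6 + 5×4 + 9×3 = 115
F: 7×6 + 9×2 + 5×2 + 9×2 = 88

B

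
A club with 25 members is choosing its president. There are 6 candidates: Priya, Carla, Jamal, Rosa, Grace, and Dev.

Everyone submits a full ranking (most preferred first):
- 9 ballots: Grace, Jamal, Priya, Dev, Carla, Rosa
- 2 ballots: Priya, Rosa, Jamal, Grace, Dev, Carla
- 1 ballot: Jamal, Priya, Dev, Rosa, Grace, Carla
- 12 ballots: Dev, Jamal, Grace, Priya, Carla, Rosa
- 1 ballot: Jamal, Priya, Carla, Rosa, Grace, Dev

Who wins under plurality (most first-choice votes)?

Dev

First-place votes: Priya 2, Carla 0, Jamal 2, Rosa 0, Grace 9, Dev 12.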